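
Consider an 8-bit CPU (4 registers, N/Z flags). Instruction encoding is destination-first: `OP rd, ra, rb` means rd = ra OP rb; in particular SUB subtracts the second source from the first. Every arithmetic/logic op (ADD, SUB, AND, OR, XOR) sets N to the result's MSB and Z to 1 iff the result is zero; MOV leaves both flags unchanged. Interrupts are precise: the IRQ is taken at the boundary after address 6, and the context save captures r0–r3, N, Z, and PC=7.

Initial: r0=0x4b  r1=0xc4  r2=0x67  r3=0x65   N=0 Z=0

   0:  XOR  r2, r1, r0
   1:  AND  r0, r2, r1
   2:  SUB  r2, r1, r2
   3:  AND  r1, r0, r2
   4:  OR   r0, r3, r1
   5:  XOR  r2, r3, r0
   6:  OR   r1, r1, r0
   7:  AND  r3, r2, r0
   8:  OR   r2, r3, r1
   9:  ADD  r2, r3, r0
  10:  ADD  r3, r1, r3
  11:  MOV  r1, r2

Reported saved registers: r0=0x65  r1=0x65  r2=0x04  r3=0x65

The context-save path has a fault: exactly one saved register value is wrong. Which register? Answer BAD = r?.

BAD = r2

after  0: r0=0x4b r1=0xc4 r2=0x8f r3=0x65  N=1 Z=0
after  1: r0=0x84 r1=0xc4 r2=0x8f r3=0x65  N=1 Z=0
after  2: r0=0x84 r1=0xc4 r2=0x35 r3=0x65  N=0 Z=0
after  3: r0=0x84 r1=0x04 r2=0x35 r3=0x65  N=0 Z=0
after  4: r0=0x65 r1=0x04 r2=0x35 r3=0x65  N=0 Z=0
after  5: r0=0x65 r1=0x04 r2=0x00 r3=0x65  N=0 Z=1
after  6: r0=0x65 r1=0x65 r2=0x00 r3=0x65  N=0 Z=0
-- IRQ taken; context saved, return-PC = 7 --
mismatch: r2: reported 0x04 vs actual 0x00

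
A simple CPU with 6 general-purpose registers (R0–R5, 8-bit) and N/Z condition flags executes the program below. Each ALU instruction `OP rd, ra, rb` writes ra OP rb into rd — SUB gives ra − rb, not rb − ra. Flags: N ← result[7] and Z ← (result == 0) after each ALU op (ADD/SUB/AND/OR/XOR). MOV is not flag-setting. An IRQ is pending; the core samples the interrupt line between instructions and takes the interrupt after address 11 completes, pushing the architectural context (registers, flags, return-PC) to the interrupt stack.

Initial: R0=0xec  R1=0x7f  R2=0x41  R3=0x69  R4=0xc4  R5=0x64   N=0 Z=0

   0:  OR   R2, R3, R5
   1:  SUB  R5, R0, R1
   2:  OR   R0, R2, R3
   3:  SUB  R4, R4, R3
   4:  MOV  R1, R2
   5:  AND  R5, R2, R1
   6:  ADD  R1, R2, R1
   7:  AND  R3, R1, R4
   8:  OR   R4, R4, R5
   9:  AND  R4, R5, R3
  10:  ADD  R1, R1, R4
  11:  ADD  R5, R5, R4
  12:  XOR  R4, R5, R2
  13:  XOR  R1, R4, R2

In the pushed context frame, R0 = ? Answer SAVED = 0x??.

SAVED = 0x6d

after  0: R0=0xec R1=0x7f R2=0x6d R3=0x69 R4=0xc4 R5=0x64  N=0 Z=0
after  1: R0=0xec R1=0x7f R2=0x6d R3=0x69 R4=0xc4 R5=0x6d  N=0 Z=0
after  2: R0=0x6d R1=0x7f R2=0x6d R3=0x69 R4=0xc4 R5=0x6d  N=0 Z=0
after  3: R0=0x6d R1=0x7f R2=0x6d R3=0x69 R4=0x5b R5=0x6d  N=0 Z=0
after  4: R0=0x6d R1=0x6d R2=0x6d R3=0x69 R4=0x5b R5=0x6d  N=0 Z=0
after  5: R0=0x6d R1=0x6d R2=0x6d R3=0x69 R4=0x5b R5=0x6d  N=0 Z=0
after  6: R0=0x6d R1=0xda R2=0x6d R3=0x69 R4=0x5b R5=0x6d  N=1 Z=0
after  7: R0=0x6d R1=0xda R2=0x6d R3=0x5a R4=0x5b R5=0x6d  N=0 Z=0
after  8: R0=0x6d R1=0xda R2=0x6d R3=0x5a R4=0x7f R5=0x6d  N=0 Z=0
after  9: R0=0x6d R1=0xda R2=0x6d R3=0x5a R4=0x48 R5=0x6d  N=0 Z=0
after 10: R0=0x6d R1=0x22 R2=0x6d R3=0x5a R4=0x48 R5=0x6d  N=0 Z=0
after 11: R0=0x6d R1=0x22 R2=0x6d R3=0x5a R4=0x48 R5=0xb5  N=1 Z=0
-- IRQ taken; context saved, return-PC = 12 --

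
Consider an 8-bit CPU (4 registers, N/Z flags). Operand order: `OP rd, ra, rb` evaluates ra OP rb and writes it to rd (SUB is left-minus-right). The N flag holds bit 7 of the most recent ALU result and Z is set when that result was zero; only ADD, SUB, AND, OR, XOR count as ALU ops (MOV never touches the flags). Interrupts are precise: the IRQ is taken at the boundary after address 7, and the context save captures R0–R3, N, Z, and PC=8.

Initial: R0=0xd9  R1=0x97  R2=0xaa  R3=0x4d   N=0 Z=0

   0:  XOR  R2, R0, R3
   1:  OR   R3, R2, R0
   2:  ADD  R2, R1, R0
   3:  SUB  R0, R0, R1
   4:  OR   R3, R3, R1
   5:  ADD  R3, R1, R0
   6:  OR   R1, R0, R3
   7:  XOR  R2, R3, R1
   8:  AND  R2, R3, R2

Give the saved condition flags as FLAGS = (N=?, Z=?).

after  0: R0=0xd9 R1=0x97 R2=0x94 R3=0x4d  N=1 Z=0
after  1: R0=0xd9 R1=0x97 R2=0x94 R3=0xdd  N=1 Z=0
after  2: R0=0xd9 R1=0x97 R2=0x70 R3=0xdd  N=0 Z=0
after  3: R0=0x42 R1=0x97 R2=0x70 R3=0xdd  N=0 Z=0
after  4: R0=0x42 R1=0x97 R2=0x70 R3=0xdf  N=1 Z=0
after  5: R0=0x42 R1=0x97 R2=0x70 R3=0xd9  N=1 Z=0
after  6: R0=0x42 R1=0xdb R2=0x70 R3=0xd9  N=1 Z=0
after  7: R0=0x42 R1=0xdb R2=0x02 R3=0xd9  N=0 Z=0
-- IRQ taken; context saved, return-PC = 8 --

FLAGS = (N=0, Z=0)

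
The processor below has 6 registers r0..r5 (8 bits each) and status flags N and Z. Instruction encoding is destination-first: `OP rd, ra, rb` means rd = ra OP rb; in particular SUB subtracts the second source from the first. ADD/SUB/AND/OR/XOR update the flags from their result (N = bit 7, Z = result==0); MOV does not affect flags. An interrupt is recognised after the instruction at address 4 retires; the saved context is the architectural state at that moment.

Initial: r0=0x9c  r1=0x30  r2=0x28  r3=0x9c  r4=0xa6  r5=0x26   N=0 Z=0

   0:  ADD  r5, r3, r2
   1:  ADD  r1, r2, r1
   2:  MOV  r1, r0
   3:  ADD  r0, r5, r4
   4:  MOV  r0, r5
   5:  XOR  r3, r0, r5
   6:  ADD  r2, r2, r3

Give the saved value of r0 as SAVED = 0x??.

SAVED = 0xc4

after  0: r0=0x9c r1=0x30 r2=0x28 r3=0x9c r4=0xa6 r5=0xc4  N=1 Z=0
after  1: r0=0x9c r1=0x58 r2=0x28 r3=0x9c r4=0xa6 r5=0xc4  N=0 Z=0
after  2: r0=0x9c r1=0x9c r2=0x28 r3=0x9c r4=0xa6 r5=0xc4  N=0 Z=0
after  3: r0=0x6a r1=0x9c r2=0x28 r3=0x9c r4=0xa6 r5=0xc4  N=0 Z=0
after  4: r0=0xc4 r1=0x9c r2=0x28 r3=0x9c r4=0xa6 r5=0xc4  N=0 Z=0
-- IRQ taken; context saved, return-PC = 5 --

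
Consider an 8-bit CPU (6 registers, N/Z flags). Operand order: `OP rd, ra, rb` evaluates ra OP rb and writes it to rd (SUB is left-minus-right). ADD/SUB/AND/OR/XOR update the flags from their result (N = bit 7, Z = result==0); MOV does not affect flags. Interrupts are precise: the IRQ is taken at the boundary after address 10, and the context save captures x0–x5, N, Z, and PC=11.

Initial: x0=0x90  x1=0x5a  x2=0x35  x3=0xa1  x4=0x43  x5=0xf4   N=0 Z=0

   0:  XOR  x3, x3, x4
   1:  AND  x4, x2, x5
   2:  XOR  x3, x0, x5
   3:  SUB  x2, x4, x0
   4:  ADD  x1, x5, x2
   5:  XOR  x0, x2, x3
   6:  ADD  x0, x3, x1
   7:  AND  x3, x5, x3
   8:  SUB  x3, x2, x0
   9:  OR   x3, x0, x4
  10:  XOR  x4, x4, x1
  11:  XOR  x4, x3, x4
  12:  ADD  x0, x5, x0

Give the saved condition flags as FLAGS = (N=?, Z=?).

FLAGS = (N=1, Z=0)

after  0: x0=0x90 x1=0x5a x2=0x35 x3=0xe2 x4=0x43 x5=0xf4  N=1 Z=0
after  1: x0=0x90 x1=0x5a x2=0x35 x3=0xe2 x4=0x34 x5=0xf4  N=0 Z=0
after  2: x0=0x90 x1=0x5a x2=0x35 x3=0x64 x4=0x34 x5=0xf4  N=0 Z=0
after  3: x0=0x90 x1=0x5a x2=0xa4 x3=0x64 x4=0x34 x5=0xf4  N=1 Z=0
after  4: x0=0x90 x1=0x98 x2=0xa4 x3=0x64 x4=0x34 x5=0xf4  N=1 Z=0
after  5: x0=0xc0 x1=0x98 x2=0xa4 x3=0x64 x4=0x34 x5=0xf4  N=1 Z=0
after  6: x0=0xfc x1=0x98 x2=0xa4 x3=0x64 x4=0x34 x5=0xf4  N=1 Z=0
after  7: x0=0xfc x1=0x98 x2=0xa4 x3=0x64 x4=0x34 x5=0xf4  N=0 Z=0
after  8: x0=0xfc x1=0x98 x2=0xa4 x3=0xa8 x4=0x34 x5=0xf4  N=1 Z=0
after  9: x0=0xfc x1=0x98 x2=0xa4 x3=0xfc x4=0x34 x5=0xf4  N=1 Z=0
after 10: x0=0xfc x1=0x98 x2=0xa4 x3=0xfc x4=0xac x5=0xf4  N=1 Z=0
-- IRQ taken; context saved, return-PC = 11 --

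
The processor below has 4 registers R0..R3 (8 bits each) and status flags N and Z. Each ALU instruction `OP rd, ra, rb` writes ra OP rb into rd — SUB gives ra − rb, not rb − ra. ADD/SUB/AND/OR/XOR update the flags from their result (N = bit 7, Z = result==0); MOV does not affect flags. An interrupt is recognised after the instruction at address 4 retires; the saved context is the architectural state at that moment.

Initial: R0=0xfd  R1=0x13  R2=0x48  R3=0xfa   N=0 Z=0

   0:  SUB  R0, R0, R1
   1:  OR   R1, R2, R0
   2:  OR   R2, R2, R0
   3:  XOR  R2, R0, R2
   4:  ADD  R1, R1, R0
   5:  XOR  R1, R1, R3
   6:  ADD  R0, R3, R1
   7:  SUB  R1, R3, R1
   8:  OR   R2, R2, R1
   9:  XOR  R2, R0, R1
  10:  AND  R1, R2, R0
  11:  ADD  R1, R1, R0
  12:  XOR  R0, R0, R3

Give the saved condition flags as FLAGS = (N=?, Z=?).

after  0: R0=0xea R1=0x13 R2=0x48 R3=0xfa  N=1 Z=0
after  1: R0=0xea R1=0xea R2=0x48 R3=0xfa  N=1 Z=0
after  2: R0=0xea R1=0xea R2=0xea R3=0xfa  N=1 Z=0
after  3: R0=0xea R1=0xea R2=0x00 R3=0xfa  N=0 Z=1
after  4: R0=0xea R1=0xd4 R2=0x00 R3=0xfa  N=1 Z=0
-- IRQ taken; context saved, return-PC = 5 --

FLAGS = (N=1, Z=0)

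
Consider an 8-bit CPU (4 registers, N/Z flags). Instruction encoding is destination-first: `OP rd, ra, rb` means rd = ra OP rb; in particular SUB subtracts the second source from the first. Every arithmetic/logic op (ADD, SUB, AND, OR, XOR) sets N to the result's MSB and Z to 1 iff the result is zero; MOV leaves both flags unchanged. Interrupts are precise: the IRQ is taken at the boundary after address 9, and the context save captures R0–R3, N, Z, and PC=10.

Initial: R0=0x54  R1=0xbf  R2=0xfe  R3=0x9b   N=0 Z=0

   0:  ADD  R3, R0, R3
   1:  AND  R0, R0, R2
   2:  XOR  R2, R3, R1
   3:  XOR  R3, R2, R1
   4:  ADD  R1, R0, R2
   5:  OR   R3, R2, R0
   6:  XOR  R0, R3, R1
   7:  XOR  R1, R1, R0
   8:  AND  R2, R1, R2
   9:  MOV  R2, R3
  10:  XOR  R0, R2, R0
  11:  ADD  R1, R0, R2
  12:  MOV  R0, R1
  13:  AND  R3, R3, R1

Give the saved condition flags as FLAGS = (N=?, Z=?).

FLAGS = (N=0, Z=0)

after  0: R0=0x54 R1=0xbf R2=0xfe R3=0xef  N=1 Z=0
after  1: R0=0x54 R1=0xbf R2=0xfe R3=0xef  N=0 Z=0
after  2: R0=0x54 R1=0xbf R2=0x50 R3=0xef  N=0 Z=0
after  3: R0=0x54 R1=0xbf R2=0x50 R3=0xef  N=1 Z=0
after  4: R0=0x54 R1=0xa4 R2=0x50 R3=0xef  N=1 Z=0
after  5: R0=0x54 R1=0xa4 R2=0x50 R3=0x54  N=0 Z=0
after  6: R0=0xf0 R1=0xa4 R2=0x50 R3=0x54  N=1 Z=0
after  7: R0=0xf0 R1=0x54 R2=0x50 R3=0x54  N=0 Z=0
after  8: R0=0xf0 R1=0x54 R2=0x50 R3=0x54  N=0 Z=0
after  9: R0=0xf0 R1=0x54 R2=0x54 R3=0x54  N=0 Z=0
-- IRQ taken; context saved, return-PC = 10 --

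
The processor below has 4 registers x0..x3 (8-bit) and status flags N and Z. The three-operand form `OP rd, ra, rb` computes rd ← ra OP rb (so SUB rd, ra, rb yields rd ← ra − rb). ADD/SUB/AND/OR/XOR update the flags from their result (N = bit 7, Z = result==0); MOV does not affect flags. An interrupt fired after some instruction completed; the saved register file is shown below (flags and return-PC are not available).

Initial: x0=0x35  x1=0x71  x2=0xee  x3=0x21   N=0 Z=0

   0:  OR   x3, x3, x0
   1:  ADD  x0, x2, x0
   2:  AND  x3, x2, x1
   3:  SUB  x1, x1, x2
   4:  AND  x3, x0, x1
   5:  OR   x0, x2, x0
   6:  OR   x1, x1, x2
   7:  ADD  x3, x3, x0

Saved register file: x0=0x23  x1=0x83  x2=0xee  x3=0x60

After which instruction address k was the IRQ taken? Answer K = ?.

K = 3

after  0: x0=0x35 x1=0x71 x2=0xee x3=0x35  N=0 Z=0
after  1: x0=0x23 x1=0x71 x2=0xee x3=0x35  N=0 Z=0
after  2: x0=0x23 x1=0x71 x2=0xee x3=0x60  N=0 Z=0
after  3: x0=0x23 x1=0x83 x2=0xee x3=0x60  N=1 Z=0
-- IRQ taken; context saved, return-PC = 4 --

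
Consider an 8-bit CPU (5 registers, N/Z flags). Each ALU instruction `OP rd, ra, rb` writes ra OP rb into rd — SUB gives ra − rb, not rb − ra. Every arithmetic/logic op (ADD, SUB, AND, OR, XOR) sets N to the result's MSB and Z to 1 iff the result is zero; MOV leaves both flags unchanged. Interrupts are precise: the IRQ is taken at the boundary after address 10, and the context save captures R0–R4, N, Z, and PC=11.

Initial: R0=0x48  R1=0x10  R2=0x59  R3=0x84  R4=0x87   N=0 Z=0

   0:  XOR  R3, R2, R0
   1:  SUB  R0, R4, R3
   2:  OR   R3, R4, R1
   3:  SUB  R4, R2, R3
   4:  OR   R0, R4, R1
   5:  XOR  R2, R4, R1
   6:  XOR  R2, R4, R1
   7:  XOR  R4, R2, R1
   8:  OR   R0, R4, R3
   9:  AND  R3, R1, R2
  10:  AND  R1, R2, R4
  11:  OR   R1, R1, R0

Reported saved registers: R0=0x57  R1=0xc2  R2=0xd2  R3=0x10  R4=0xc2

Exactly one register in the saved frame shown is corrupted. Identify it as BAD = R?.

after  0: R0=0x48 R1=0x10 R2=0x59 R3=0x11 R4=0x87  N=0 Z=0
after  1: R0=0x76 R1=0x10 R2=0x59 R3=0x11 R4=0x87  N=0 Z=0
after  2: R0=0x76 R1=0x10 R2=0x59 R3=0x97 R4=0x87  N=1 Z=0
after  3: R0=0x76 R1=0x10 R2=0x59 R3=0x97 R4=0xc2  N=1 Z=0
after  4: R0=0xd2 R1=0x10 R2=0x59 R3=0x97 R4=0xc2  N=1 Z=0
after  5: R0=0xd2 R1=0x10 R2=0xd2 R3=0x97 R4=0xc2  N=1 Z=0
after  6: R0=0xd2 R1=0x10 R2=0xd2 R3=0x97 R4=0xc2  N=1 Z=0
after  7: R0=0xd2 R1=0x10 R2=0xd2 R3=0x97 R4=0xc2  N=1 Z=0
after  8: R0=0xd7 R1=0x10 R2=0xd2 R3=0x97 R4=0xc2  N=1 Z=0
after  9: R0=0xd7 R1=0x10 R2=0xd2 R3=0x10 R4=0xc2  N=0 Z=0
after 10: R0=0xd7 R1=0xc2 R2=0xd2 R3=0x10 R4=0xc2  N=1 Z=0
-- IRQ taken; context saved, return-PC = 11 --
mismatch: R0: reported 0x57 vs actual 0xd7

BAD = R0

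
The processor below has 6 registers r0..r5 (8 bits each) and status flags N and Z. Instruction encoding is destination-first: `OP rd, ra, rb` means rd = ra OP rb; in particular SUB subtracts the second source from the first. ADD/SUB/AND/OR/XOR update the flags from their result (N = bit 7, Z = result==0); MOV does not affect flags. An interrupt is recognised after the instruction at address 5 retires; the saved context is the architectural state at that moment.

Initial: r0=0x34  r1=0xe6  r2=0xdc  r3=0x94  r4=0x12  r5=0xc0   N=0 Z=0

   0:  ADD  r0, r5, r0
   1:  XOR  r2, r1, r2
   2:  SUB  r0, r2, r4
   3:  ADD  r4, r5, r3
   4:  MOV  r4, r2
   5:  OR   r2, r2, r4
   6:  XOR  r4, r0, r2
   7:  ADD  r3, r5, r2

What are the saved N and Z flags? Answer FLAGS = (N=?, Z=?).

after  0: r0=0xf4 r1=0xe6 r2=0xdc r3=0x94 r4=0x12 r5=0xc0  N=1 Z=0
after  1: r0=0xf4 r1=0xe6 r2=0x3a r3=0x94 r4=0x12 r5=0xc0  N=0 Z=0
after  2: r0=0x28 r1=0xe6 r2=0x3a r3=0x94 r4=0x12 r5=0xc0  N=0 Z=0
after  3: r0=0x28 r1=0xe6 r2=0x3a r3=0x94 r4=0x54 r5=0xc0  N=0 Z=0
after  4: r0=0x28 r1=0xe6 r2=0x3a r3=0x94 r4=0x3a r5=0xc0  N=0 Z=0
after  5: r0=0x28 r1=0xe6 r2=0x3a r3=0x94 r4=0x3a r5=0xc0  N=0 Z=0
-- IRQ taken; context saved, return-PC = 6 --

FLAGS = (N=0, Z=0)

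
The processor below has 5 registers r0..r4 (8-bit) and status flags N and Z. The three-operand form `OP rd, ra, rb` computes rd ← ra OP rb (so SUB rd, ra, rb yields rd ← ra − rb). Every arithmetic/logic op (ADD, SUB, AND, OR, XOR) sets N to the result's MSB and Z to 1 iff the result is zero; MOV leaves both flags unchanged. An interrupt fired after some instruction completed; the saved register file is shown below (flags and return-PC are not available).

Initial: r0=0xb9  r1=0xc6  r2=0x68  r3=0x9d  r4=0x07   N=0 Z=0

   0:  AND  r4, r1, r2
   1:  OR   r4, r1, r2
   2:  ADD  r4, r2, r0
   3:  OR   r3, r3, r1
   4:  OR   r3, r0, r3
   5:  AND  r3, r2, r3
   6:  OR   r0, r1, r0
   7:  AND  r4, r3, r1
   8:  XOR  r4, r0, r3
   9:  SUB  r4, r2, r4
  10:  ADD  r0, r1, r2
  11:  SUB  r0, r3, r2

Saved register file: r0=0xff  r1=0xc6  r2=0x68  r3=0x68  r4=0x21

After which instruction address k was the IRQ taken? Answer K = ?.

after  0: r0=0xb9 r1=0xc6 r2=0x68 r3=0x9d r4=0x40  N=0 Z=0
after  1: r0=0xb9 r1=0xc6 r2=0x68 r3=0x9d r4=0xee  N=1 Z=0
after  2: r0=0xb9 r1=0xc6 r2=0x68 r3=0x9d r4=0x21  N=0 Z=0
after  3: r0=0xb9 r1=0xc6 r2=0x68 r3=0xdf r4=0x21  N=1 Z=0
after  4: r0=0xb9 r1=0xc6 r2=0x68 r3=0xff r4=0x21  N=1 Z=0
after  5: r0=0xb9 r1=0xc6 r2=0x68 r3=0x68 r4=0x21  N=0 Z=0
after  6: r0=0xff r1=0xc6 r2=0x68 r3=0x68 r4=0x21  N=1 Z=0
-- IRQ taken; context saved, return-PC = 7 --

K = 6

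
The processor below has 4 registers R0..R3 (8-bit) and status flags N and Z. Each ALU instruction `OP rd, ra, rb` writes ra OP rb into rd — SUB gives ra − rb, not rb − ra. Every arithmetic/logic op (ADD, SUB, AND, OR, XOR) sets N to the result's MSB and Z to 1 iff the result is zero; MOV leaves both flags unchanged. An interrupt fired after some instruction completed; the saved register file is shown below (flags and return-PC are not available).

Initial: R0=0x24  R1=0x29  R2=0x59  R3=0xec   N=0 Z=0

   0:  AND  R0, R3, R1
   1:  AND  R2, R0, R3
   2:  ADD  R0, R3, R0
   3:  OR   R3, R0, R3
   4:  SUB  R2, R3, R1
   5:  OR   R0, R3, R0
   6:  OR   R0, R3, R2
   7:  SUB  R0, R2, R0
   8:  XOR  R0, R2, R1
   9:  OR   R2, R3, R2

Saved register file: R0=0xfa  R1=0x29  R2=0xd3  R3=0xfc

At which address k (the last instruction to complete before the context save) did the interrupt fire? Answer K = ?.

K = 8

after  0: R0=0x28 R1=0x29 R2=0x59 R3=0xec  N=0 Z=0
after  1: R0=0x28 R1=0x29 R2=0x28 R3=0xec  N=0 Z=0
after  2: R0=0x14 R1=0x29 R2=0x28 R3=0xec  N=0 Z=0
after  3: R0=0x14 R1=0x29 R2=0x28 R3=0xfc  N=1 Z=0
after  4: R0=0x14 R1=0x29 R2=0xd3 R3=0xfc  N=1 Z=0
after  5: R0=0xfc R1=0x29 R2=0xd3 R3=0xfc  N=1 Z=0
after  6: R0=0xff R1=0x29 R2=0xd3 R3=0xfc  N=1 Z=0
after  7: R0=0xd4 R1=0x29 R2=0xd3 R3=0xfc  N=1 Z=0
after  8: R0=0xfa R1=0x29 R2=0xd3 R3=0xfc  N=1 Z=0
-- IRQ taken; context saved, return-PC = 9 --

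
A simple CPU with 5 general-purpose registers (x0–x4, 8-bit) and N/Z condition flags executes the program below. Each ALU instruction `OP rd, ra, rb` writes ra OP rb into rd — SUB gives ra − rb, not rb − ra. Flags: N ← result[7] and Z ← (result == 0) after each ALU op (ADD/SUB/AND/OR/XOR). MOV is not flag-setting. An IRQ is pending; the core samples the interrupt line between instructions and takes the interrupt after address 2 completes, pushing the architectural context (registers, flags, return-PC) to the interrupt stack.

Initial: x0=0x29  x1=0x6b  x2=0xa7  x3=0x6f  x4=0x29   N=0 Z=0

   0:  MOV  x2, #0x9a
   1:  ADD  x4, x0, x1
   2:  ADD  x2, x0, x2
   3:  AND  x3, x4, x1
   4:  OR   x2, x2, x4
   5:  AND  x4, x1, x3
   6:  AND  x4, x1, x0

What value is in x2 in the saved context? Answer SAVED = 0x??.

SAVED = 0xc3

after  0: x0=0x29 x1=0x6b x2=0x9a x3=0x6f x4=0x29  N=0 Z=0
after  1: x0=0x29 x1=0x6b x2=0x9a x3=0x6f x4=0x94  N=1 Z=0
after  2: x0=0x29 x1=0x6b x2=0xc3 x3=0x6f x4=0x94  N=1 Z=0
-- IRQ taken; context saved, return-PC = 3 --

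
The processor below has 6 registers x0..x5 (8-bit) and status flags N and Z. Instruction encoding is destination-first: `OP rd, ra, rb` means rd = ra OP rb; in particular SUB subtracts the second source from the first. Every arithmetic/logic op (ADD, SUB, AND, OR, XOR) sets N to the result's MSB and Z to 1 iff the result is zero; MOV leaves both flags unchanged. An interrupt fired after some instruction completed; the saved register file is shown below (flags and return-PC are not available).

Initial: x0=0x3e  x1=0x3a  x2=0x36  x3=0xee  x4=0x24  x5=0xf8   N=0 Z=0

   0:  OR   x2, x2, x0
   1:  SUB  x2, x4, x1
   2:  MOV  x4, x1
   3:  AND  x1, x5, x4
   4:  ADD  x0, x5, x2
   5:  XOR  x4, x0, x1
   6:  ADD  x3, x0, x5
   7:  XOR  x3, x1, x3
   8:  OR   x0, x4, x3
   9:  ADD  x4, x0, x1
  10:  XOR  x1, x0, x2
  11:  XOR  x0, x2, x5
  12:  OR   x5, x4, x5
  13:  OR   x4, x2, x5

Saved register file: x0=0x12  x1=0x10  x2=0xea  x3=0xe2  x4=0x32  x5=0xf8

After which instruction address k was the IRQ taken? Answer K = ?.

after  0: x0=0x3e x1=0x3a x2=0x3e x3=0xee x4=0x24 x5=0xf8  N=0 Z=0
after  1: x0=0x3e x1=0x3a x2=0xea x3=0xee x4=0x24 x5=0xf8  N=1 Z=0
after  2: x0=0x3e x1=0x3a x2=0xea x3=0xee x4=0x3a x5=0xf8  N=1 Z=0
after  3: x0=0x3e x1=0x38 x2=0xea x3=0xee x4=0x3a x5=0xf8  N=0 Z=0
after  4: x0=0xe2 x1=0x38 x2=0xea x3=0xee x4=0x3a x5=0xf8  N=1 Z=0
after  5: x0=0xe2 x1=0x38 x2=0xea x3=0xee x4=0xda x5=0xf8  N=1 Z=0
after  6: x0=0xe2 x1=0x38 x2=0xea x3=0xda x4=0xda x5=0xf8  N=1 Z=0
after  7: x0=0xe2 x1=0x38 x2=0xea x3=0xe2 x4=0xda x5=0xf8  N=1 Z=0
after  8: x0=0xfa x1=0x38 x2=0xea x3=0xe2 x4=0xda x5=0xf8  N=1 Z=0
after  9: x0=0xfa x1=0x38 x2=0xea x3=0xe2 x4=0x32 x5=0xf8  N=0 Z=0
after 10: x0=0xfa x1=0x10 x2=0xea x3=0xe2 x4=0x32 x5=0xf8  N=0 Z=0
after 11: x0=0x12 x1=0x10 x2=0xea x3=0xe2 x4=0x32 x5=0xf8  N=0 Z=0
-- IRQ taken; context saved, return-PC = 12 --

K = 11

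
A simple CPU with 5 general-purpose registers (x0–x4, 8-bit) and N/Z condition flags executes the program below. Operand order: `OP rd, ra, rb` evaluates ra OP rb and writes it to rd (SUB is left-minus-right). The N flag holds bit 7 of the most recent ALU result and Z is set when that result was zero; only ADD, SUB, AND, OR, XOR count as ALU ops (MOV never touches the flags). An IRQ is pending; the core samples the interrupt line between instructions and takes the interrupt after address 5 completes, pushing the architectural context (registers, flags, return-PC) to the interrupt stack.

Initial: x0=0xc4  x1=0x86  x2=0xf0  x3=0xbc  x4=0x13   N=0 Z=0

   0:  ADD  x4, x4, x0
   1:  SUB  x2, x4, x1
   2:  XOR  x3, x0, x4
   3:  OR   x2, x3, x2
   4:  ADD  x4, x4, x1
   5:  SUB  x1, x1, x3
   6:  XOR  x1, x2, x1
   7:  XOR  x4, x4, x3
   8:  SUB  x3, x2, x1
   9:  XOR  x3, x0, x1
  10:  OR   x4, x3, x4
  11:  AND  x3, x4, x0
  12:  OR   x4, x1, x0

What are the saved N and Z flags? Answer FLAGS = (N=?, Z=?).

after  0: x0=0xc4 x1=0x86 x2=0xf0 x3=0xbc x4=0xd7  N=1 Z=0
after  1: x0=0xc4 x1=0x86 x2=0x51 x3=0xbc x4=0xd7  N=0 Z=0
after  2: x0=0xc4 x1=0x86 x2=0x51 x3=0x13 x4=0xd7  N=0 Z=0
after  3: x0=0xc4 x1=0x86 x2=0x53 x3=0x13 x4=0xd7  N=0 Z=0
after  4: x0=0xc4 x1=0x86 x2=0x53 x3=0x13 x4=0x5d  N=0 Z=0
after  5: x0=0xc4 x1=0x73 x2=0x53 x3=0x13 x4=0x5d  N=0 Z=0
-- IRQ taken; context saved, return-PC = 6 --

FLAGS = (N=0, Z=0)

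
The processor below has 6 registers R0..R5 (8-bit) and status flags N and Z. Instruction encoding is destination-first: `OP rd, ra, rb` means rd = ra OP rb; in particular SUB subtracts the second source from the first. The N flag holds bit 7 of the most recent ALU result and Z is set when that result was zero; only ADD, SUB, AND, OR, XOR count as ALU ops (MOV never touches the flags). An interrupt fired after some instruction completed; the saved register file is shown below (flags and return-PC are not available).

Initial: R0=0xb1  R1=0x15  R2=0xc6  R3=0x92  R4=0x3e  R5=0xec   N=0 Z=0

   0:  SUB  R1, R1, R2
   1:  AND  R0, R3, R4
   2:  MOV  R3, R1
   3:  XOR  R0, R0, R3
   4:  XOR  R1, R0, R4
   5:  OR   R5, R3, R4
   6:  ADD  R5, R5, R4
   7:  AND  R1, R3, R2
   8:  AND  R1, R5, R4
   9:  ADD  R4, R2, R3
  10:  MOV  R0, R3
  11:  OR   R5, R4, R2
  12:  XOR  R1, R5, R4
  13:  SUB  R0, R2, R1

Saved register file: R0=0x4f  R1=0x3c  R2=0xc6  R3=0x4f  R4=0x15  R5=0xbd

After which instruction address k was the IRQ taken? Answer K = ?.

K = 10

after  0: R0=0xb1 R1=0x4f R2=0xc6 R3=0x92 R4=0x3e R5=0xec  N=0 Z=0
after  1: R0=0x12 R1=0x4f R2=0xc6 R3=0x92 R4=0x3e R5=0xec  N=0 Z=0
after  2: R0=0x12 R1=0x4f R2=0xc6 R3=0x4f R4=0x3e R5=0xec  N=0 Z=0
after  3: R0=0x5d R1=0x4f R2=0xc6 R3=0x4f R4=0x3e R5=0xec  N=0 Z=0
after  4: R0=0x5d R1=0x63 R2=0xc6 R3=0x4f R4=0x3e R5=0xec  N=0 Z=0
after  5: R0=0x5d R1=0x63 R2=0xc6 R3=0x4f R4=0x3e R5=0x7f  N=0 Z=0
after  6: R0=0x5d R1=0x63 R2=0xc6 R3=0x4f R4=0x3e R5=0xbd  N=1 Z=0
after  7: R0=0x5d R1=0x46 R2=0xc6 R3=0x4f R4=0x3e R5=0xbd  N=0 Z=0
after  8: R0=0x5d R1=0x3c R2=0xc6 R3=0x4f R4=0x3e R5=0xbd  N=0 Z=0
after  9: R0=0x5d R1=0x3c R2=0xc6 R3=0x4f R4=0x15 R5=0xbd  N=0 Z=0
after 10: R0=0x4f R1=0x3c R2=0xc6 R3=0x4f R4=0x15 R5=0xbd  N=0 Z=0
-- IRQ taken; context saved, return-PC = 11 --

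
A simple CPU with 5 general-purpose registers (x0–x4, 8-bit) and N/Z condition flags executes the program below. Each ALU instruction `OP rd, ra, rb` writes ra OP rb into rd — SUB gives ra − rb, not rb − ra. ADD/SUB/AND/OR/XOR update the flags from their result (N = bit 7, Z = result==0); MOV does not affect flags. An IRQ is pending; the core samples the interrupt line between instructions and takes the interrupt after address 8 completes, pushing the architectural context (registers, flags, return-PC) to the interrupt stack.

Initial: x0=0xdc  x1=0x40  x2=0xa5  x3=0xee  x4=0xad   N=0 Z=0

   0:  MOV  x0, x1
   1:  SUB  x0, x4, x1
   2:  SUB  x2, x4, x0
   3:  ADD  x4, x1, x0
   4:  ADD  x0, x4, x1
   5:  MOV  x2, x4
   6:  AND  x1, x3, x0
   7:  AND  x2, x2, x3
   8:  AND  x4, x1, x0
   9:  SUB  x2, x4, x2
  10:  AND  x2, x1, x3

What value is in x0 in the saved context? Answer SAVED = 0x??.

SAVED = 0xed

after  0: x0=0x40 x1=0x40 x2=0xa5 x3=0xee x4=0xad  N=0 Z=0
after  1: x0=0x6d x1=0x40 x2=0xa5 x3=0xee x4=0xad  N=0 Z=0
after  2: x0=0x6d x1=0x40 x2=0x40 x3=0xee x4=0xad  N=0 Z=0
after  3: x0=0x6d x1=0x40 x2=0x40 x3=0xee x4=0xad  N=1 Z=0
after  4: x0=0xed x1=0x40 x2=0x40 x3=0xee x4=0xad  N=1 Z=0
after  5: x0=0xed x1=0x40 x2=0xad x3=0xee x4=0xad  N=1 Z=0
after  6: x0=0xed x1=0xec x2=0xad x3=0xee x4=0xad  N=1 Z=0
after  7: x0=0xed x1=0xec x2=0xac x3=0xee x4=0xad  N=1 Z=0
after  8: x0=0xed x1=0xec x2=0xac x3=0xee x4=0xec  N=1 Z=0
-- IRQ taken; context saved, return-PC = 9 --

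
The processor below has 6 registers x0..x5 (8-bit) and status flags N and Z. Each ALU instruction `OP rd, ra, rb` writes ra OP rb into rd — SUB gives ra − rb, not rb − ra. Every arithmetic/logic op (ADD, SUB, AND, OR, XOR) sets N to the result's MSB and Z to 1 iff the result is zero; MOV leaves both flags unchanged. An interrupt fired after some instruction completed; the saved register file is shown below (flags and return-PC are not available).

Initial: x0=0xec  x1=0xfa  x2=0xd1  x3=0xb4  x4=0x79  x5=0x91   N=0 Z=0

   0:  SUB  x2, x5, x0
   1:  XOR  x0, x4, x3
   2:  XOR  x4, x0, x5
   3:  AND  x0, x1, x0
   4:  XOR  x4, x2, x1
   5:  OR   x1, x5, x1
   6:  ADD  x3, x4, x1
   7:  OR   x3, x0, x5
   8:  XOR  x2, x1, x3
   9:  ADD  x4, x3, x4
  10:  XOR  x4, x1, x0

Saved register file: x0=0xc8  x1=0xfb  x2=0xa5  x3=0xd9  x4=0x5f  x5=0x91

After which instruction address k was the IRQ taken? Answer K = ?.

after  0: x0=0xec x1=0xfa x2=0xa5 x3=0xb4 x4=0x79 x5=0x91  N=1 Z=0
after  1: x0=0xcd x1=0xfa x2=0xa5 x3=0xb4 x4=0x79 x5=0x91  N=1 Z=0
after  2: x0=0xcd x1=0xfa x2=0xa5 x3=0xb4 x4=0x5c x5=0x91  N=0 Z=0
after  3: x0=0xc8 x1=0xfa x2=0xa5 x3=0xb4 x4=0x5c x5=0x91  N=1 Z=0
after  4: x0=0xc8 x1=0xfa x2=0xa5 x3=0xb4 x4=0x5f x5=0x91  N=0 Z=0
after  5: x0=0xc8 x1=0xfb x2=0xa5 x3=0xb4 x4=0x5f x5=0x91  N=1 Z=0
after  6: x0=0xc8 x1=0xfb x2=0xa5 x3=0x5a x4=0x5f x5=0x91  N=0 Z=0
after  7: x0=0xc8 x1=0xfb x2=0xa5 x3=0xd9 x4=0x5f x5=0x91  N=1 Z=0
-- IRQ taken; context saved, return-PC = 8 --

K = 7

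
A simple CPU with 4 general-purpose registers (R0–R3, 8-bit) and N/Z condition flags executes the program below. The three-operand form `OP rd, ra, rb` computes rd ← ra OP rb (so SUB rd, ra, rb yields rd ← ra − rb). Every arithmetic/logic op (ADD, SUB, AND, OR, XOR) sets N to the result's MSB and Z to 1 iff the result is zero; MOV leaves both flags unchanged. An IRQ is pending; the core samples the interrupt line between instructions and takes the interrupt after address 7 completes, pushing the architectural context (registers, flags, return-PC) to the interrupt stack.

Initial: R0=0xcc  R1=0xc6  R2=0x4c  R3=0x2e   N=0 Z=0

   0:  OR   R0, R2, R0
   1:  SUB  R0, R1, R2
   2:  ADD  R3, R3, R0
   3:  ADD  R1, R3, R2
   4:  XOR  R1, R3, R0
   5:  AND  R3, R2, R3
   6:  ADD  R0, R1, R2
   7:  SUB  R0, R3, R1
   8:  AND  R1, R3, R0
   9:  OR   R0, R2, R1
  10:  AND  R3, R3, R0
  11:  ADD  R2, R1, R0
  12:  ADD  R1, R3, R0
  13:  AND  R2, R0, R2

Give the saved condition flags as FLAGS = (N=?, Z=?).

FLAGS = (N=0, Z=0)

after  0: R0=0xcc R1=0xc6 R2=0x4c R3=0x2e  N=1 Z=0
after  1: R0=0x7a R1=0xc6 R2=0x4c R3=0x2e  N=0 Z=0
after  2: R0=0x7a R1=0xc6 R2=0x4c R3=0xa8  N=1 Z=0
after  3: R0=0x7a R1=0xf4 R2=0x4c R3=0xa8  N=1 Z=0
after  4: R0=0x7a R1=0xd2 R2=0x4c R3=0xa8  N=1 Z=0
after  5: R0=0x7a R1=0xd2 R2=0x4c R3=0x08  N=0 Z=0
after  6: R0=0x1e R1=0xd2 R2=0x4c R3=0x08  N=0 Z=0
after  7: R0=0x36 R1=0xd2 R2=0x4c R3=0x08  N=0 Z=0
-- IRQ taken; context saved, return-PC = 8 --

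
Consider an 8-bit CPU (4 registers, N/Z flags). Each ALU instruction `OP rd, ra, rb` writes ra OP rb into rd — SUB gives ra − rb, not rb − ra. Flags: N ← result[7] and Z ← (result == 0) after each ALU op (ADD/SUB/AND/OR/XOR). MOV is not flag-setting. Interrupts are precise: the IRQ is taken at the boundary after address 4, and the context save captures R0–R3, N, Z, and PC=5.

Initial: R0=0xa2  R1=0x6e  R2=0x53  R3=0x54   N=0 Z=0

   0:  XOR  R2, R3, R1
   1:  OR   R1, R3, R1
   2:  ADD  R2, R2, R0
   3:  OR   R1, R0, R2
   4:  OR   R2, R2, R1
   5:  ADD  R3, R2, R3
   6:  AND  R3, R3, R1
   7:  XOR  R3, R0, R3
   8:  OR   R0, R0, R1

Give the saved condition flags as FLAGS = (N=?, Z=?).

after  0: R0=0xa2 R1=0x6e R2=0x3a R3=0x54  N=0 Z=0
after  1: R0=0xa2 R1=0x7e R2=0x3a R3=0x54  N=0 Z=0
after  2: R0=0xa2 R1=0x7e R2=0xdc R3=0x54  N=1 Z=0
after  3: R0=0xa2 R1=0xfe R2=0xdc R3=0x54  N=1 Z=0
after  4: R0=0xa2 R1=0xfe R2=0xfe R3=0x54  N=1 Z=0
-- IRQ taken; context saved, return-PC = 5 --

FLAGS = (N=1, Z=0)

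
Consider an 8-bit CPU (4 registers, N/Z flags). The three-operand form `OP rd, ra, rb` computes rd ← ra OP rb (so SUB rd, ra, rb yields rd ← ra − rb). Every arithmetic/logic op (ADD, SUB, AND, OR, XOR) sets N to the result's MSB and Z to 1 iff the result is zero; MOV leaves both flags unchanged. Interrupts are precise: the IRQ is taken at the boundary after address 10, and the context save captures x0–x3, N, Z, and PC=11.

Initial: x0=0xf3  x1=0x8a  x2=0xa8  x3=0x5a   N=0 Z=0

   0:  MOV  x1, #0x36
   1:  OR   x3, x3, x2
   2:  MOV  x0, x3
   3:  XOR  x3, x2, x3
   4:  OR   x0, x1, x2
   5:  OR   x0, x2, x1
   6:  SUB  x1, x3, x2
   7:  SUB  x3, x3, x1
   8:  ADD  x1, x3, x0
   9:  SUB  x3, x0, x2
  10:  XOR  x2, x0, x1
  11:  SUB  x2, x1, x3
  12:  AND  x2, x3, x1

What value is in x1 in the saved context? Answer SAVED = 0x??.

SAVED = 0x66

after  0: x0=0xf3 x1=0x36 x2=0xa8 x3=0x5a  N=0 Z=0
after  1: x0=0xf3 x1=0x36 x2=0xa8 x3=0xfa  N=1 Z=0
after  2: x0=0xfa x1=0x36 x2=0xa8 x3=0xfa  N=1 Z=0
after  3: x0=0xfa x1=0x36 x2=0xa8 x3=0x52  N=0 Z=0
after  4: x0=0xbe x1=0x36 x2=0xa8 x3=0x52  N=1 Z=0
after  5: x0=0xbe x1=0x36 x2=0xa8 x3=0x52  N=1 Z=0
after  6: x0=0xbe x1=0xaa x2=0xa8 x3=0x52  N=1 Z=0
after  7: x0=0xbe x1=0xaa x2=0xa8 x3=0xa8  N=1 Z=0
after  8: x0=0xbe x1=0x66 x2=0xa8 x3=0xa8  N=0 Z=0
after  9: x0=0xbe x1=0x66 x2=0xa8 x3=0x16  N=0 Z=0
after 10: x0=0xbe x1=0x66 x2=0xd8 x3=0x16  N=1 Z=0
-- IRQ taken; context saved, return-PC = 11 --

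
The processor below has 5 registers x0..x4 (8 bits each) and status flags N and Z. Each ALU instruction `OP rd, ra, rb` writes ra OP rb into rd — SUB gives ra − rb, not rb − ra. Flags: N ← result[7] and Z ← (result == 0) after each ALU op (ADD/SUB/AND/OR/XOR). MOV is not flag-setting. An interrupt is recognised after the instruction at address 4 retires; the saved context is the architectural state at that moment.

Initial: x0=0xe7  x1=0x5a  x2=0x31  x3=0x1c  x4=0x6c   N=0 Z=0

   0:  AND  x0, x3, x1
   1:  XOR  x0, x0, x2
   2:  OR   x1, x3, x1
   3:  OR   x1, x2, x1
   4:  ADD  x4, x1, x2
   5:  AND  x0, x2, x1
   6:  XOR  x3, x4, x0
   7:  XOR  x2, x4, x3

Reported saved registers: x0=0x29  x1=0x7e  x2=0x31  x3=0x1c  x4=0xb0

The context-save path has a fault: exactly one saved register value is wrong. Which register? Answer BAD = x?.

after  0: x0=0x18 x1=0x5a x2=0x31 x3=0x1c x4=0x6c  N=0 Z=0
after  1: x0=0x29 x1=0x5a x2=0x31 x3=0x1c x4=0x6c  N=0 Z=0
after  2: x0=0x29 x1=0x5e x2=0x31 x3=0x1c x4=0x6c  N=0 Z=0
after  3: x0=0x29 x1=0x7f x2=0x31 x3=0x1c x4=0x6c  N=0 Z=0
after  4: x0=0x29 x1=0x7f x2=0x31 x3=0x1c x4=0xb0  N=1 Z=0
-- IRQ taken; context saved, return-PC = 5 --
mismatch: x1: reported 0x7e vs actual 0x7f

BAD = x1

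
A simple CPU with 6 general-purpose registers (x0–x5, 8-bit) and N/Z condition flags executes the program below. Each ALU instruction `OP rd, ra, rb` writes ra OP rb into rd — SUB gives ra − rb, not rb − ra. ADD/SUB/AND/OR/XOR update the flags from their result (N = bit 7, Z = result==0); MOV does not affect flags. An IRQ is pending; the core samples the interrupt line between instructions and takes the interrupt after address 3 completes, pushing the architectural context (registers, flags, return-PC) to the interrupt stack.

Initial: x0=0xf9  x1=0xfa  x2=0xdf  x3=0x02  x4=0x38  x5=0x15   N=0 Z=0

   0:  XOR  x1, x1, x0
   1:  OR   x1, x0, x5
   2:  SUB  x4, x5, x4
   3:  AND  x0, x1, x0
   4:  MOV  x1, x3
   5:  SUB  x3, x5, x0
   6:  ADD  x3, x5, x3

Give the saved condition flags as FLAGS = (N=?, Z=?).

FLAGS = (N=1, Z=0)

after  0: x0=0xf9 x1=0x03 x2=0xdf x3=0x02 x4=0x38 x5=0x15  N=0 Z=0
after  1: x0=0xf9 x1=0xfd x2=0xdf x3=0x02 x4=0x38 x5=0x15  N=1 Z=0
after  2: x0=0xf9 x1=0xfd x2=0xdf x3=0x02 x4=0xdd x5=0x15  N=1 Z=0
after  3: x0=0xf9 x1=0xfd x2=0xdf x3=0x02 x4=0xdd x5=0x15  N=1 Z=0
-- IRQ taken; context saved, return-PC = 4 --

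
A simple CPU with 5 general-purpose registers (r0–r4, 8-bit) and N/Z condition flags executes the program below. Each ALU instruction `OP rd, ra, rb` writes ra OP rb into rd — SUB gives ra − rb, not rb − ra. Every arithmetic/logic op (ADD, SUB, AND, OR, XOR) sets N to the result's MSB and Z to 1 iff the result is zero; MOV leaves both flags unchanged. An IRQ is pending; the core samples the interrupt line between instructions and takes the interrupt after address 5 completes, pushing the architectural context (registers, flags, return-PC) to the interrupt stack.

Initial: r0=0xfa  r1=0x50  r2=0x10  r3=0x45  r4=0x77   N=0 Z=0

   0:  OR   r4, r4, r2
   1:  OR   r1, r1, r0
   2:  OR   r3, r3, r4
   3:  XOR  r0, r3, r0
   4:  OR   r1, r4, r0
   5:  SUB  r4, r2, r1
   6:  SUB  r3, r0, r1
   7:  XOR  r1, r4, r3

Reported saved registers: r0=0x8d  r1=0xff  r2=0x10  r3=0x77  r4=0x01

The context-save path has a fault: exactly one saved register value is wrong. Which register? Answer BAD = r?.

BAD = r4

after  0: r0=0xfa r1=0x50 r2=0x10 r3=0x45 r4=0x77  N=0 Z=0
after  1: r0=0xfa r1=0xfa r2=0x10 r3=0x45 r4=0x77  N=1 Z=0
after  2: r0=0xfa r1=0xfa r2=0x10 r3=0x77 r4=0x77  N=0 Z=0
after  3: r0=0x8d r1=0xfa r2=0x10 r3=0x77 r4=0x77  N=1 Z=0
after  4: r0=0x8d r1=0xff r2=0x10 r3=0x77 r4=0x77  N=1 Z=0
after  5: r0=0x8d r1=0xff r2=0x10 r3=0x77 r4=0x11  N=0 Z=0
-- IRQ taken; context saved, return-PC = 6 --
mismatch: r4: reported 0x01 vs actual 0x11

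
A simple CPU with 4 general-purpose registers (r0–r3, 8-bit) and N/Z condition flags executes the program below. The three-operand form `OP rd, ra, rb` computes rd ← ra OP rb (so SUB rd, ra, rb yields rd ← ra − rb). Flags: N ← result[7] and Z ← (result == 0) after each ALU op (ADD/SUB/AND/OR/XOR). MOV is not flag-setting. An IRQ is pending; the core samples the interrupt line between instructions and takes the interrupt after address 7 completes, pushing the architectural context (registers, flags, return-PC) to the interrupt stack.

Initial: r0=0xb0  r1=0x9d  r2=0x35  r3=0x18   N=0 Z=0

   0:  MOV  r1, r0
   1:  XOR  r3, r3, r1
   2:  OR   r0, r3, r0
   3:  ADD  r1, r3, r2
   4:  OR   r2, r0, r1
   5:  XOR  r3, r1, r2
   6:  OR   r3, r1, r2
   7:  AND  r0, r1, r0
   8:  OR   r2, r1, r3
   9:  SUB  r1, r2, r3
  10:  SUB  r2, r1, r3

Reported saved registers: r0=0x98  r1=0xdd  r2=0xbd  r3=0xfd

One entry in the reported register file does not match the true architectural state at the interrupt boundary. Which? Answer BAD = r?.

after  0: r0=0xb0 r1=0xb0 r2=0x35 r3=0x18  N=0 Z=0
after  1: r0=0xb0 r1=0xb0 r2=0x35 r3=0xa8  N=1 Z=0
after  2: r0=0xb8 r1=0xb0 r2=0x35 r3=0xa8  N=1 Z=0
after  3: r0=0xb8 r1=0xdd r2=0x35 r3=0xa8  N=1 Z=0
after  4: r0=0xb8 r1=0xdd r2=0xfd r3=0xa8  N=1 Z=0
after  5: r0=0xb8 r1=0xdd r2=0xfd r3=0x20  N=0 Z=0
after  6: r0=0xb8 r1=0xdd r2=0xfd r3=0xfd  N=1 Z=0
after  7: r0=0x98 r1=0xdd r2=0xfd r3=0xfd  N=1 Z=0
-- IRQ taken; context saved, return-PC = 8 --
mismatch: r2: reported 0xbd vs actual 0xfd

BAD = r2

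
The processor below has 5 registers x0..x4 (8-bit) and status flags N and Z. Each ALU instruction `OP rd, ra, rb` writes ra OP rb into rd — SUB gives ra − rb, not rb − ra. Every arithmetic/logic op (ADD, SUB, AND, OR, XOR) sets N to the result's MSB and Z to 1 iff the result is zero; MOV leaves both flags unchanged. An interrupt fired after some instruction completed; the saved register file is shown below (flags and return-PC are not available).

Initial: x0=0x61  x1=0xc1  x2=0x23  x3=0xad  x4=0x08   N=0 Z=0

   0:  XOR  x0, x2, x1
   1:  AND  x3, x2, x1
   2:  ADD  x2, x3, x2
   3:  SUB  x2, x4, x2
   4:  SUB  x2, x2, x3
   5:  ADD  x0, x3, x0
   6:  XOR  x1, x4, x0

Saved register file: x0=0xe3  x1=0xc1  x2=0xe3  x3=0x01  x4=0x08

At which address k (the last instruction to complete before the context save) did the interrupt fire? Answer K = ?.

K = 5

after  0: x0=0xe2 x1=0xc1 x2=0x23 x3=0xad x4=0x08  N=1 Z=0
after  1: x0=0xe2 x1=0xc1 x2=0x23 x3=0x01 x4=0x08  N=0 Z=0
after  2: x0=0xe2 x1=0xc1 x2=0x24 x3=0x01 x4=0x08  N=0 Z=0
after  3: x0=0xe2 x1=0xc1 x2=0xe4 x3=0x01 x4=0x08  N=1 Z=0
after  4: x0=0xe2 x1=0xc1 x2=0xe3 x3=0x01 x4=0x08  N=1 Z=0
after  5: x0=0xe3 x1=0xc1 x2=0xe3 x3=0x01 x4=0x08  N=1 Z=0
-- IRQ taken; context saved, return-PC = 6 --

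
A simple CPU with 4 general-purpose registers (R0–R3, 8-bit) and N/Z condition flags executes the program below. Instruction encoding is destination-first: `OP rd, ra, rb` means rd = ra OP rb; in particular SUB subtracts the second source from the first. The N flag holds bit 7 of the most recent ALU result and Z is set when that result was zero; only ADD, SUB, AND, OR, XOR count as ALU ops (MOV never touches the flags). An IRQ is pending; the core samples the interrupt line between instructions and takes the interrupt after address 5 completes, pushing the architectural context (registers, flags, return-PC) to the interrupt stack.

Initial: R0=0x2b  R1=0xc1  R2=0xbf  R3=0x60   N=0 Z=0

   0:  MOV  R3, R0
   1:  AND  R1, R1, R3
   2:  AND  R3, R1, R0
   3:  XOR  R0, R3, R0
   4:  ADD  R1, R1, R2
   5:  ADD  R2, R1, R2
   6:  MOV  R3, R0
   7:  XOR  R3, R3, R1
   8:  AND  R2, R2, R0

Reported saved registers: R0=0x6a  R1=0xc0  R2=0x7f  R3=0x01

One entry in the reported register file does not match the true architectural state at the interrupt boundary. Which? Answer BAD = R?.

after  0: R0=0x2b R1=0xc1 R2=0xbf R3=0x2b  N=0 Z=0
after  1: R0=0x2b R1=0x01 R2=0xbf R3=0x2b  N=0 Z=0
after  2: R0=0x2b R1=0x01 R2=0xbf R3=0x01  N=0 Z=0
after  3: R0=0x2a R1=0x01 R2=0xbf R3=0x01  N=0 Z=0
after  4: R0=0x2a R1=0xc0 R2=0xbf R3=0x01  N=1 Z=0
after  5: R0=0x2a R1=0xc0 R2=0x7f R3=0x01  N=0 Z=0
-- IRQ taken; context saved, return-PC = 6 --
mismatch: R0: reported 0x6a vs actual 0x2a

BAD = R0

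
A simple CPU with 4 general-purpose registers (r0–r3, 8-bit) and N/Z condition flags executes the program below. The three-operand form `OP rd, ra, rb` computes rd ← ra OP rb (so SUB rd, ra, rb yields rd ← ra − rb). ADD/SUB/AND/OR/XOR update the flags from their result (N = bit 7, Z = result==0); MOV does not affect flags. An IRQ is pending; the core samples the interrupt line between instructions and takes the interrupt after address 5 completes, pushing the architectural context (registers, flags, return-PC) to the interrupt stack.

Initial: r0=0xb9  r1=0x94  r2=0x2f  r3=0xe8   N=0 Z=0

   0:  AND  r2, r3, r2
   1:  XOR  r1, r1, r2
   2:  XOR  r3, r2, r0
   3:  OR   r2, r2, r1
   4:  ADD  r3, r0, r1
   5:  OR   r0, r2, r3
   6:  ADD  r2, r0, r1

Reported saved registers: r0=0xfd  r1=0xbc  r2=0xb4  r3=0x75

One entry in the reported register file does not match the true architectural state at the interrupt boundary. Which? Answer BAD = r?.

after  0: r0=0xb9 r1=0x94 r2=0x28 r3=0xe8  N=0 Z=0
after  1: r0=0xb9 r1=0xbc r2=0x28 r3=0xe8  N=1 Z=0
after  2: r0=0xb9 r1=0xbc r2=0x28 r3=0x91  N=1 Z=0
after  3: r0=0xb9 r1=0xbc r2=0xbc r3=0x91  N=1 Z=0
after  4: r0=0xb9 r1=0xbc r2=0xbc r3=0x75  N=0 Z=0
after  5: r0=0xfd r1=0xbc r2=0xbc r3=0x75  N=1 Z=0
-- IRQ taken; context saved, return-PC = 6 --
mismatch: r2: reported 0xb4 vs actual 0xbc

BAD = r2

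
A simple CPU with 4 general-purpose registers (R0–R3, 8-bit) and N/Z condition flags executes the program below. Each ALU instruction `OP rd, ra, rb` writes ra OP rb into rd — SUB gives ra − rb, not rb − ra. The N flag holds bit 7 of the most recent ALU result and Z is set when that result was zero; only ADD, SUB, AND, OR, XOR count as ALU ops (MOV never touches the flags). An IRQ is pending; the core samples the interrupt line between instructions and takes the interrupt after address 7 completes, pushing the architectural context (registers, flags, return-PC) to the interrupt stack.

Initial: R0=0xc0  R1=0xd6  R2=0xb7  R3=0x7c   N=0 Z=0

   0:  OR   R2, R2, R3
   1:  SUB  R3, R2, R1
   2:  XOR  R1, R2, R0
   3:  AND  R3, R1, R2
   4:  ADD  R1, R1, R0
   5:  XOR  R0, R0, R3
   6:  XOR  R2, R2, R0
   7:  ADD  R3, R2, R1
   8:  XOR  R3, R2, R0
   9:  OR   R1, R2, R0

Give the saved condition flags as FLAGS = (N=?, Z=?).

after  0: R0=0xc0 R1=0xd6 R2=0xff R3=0x7c  N=1 Z=0
after  1: R0=0xc0 R1=0xd6 R2=0xff R3=0x29  N=0 Z=0
after  2: R0=0xc0 R1=0x3f R2=0xff R3=0x29  N=0 Z=0
after  3: R0=0xc0 R1=0x3f R2=0xff R3=0x3f  N=0 Z=0
after  4: R0=0xc0 R1=0xff R2=0xff R3=0x3f  N=1 Z=0
after  5: R0=0xff R1=0xff R2=0xff R3=0x3f  N=1 Z=0
after  6: R0=0xff R1=0xff R2=0x00 R3=0x3f  N=0 Z=1
after  7: R0=0xff R1=0xff R2=0x00 R3=0xff  N=1 Z=0
-- IRQ taken; context saved, return-PC = 8 --

FLAGS = (N=1, Z=0)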